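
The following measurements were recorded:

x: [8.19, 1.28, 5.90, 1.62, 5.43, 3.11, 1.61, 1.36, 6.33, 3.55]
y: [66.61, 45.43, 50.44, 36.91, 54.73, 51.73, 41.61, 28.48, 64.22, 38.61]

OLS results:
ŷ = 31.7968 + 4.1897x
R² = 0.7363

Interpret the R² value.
The model explains 73.63% of the variance in y (R² = 0.7363), leaving 26.37% unexplained; the fit is strong.

R² (coefficient of determination) measures the proportion of variance in y explained by the regression model.

Here R² = 0.7363:
- Explained: 73.63% of the variation in y
- Unexplained (residual): 100% − 73.63% = 26.37%
- Rule of thumb (below 0.3 weak; 0.3 to below 0.7 moderate; 0.7 and above strong) → strong

Calculation: R² = 1 − (SS_res / SS_tot), where SS_res is the sum of squared residuals and SS_tot the total sum of squares.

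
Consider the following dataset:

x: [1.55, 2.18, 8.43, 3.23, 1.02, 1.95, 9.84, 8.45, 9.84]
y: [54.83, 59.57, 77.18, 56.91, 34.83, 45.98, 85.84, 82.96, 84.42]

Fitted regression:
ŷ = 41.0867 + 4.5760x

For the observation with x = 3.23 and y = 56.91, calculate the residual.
Residual = 1.0428

The residual is the difference between the actual value and the predicted value:

Residual = y - ŷ

Step 1: Calculate predicted value
ŷ = 41.0867 + 4.5760 × 3.23
ŷ = 55.8672

Step 2: Calculate residual
Residual = 56.91 - 55.8672
Residual = 1.0428

The residual is positive, so the observed y = 56.91 sits above the regression line (the line underestimates it by 1.0428).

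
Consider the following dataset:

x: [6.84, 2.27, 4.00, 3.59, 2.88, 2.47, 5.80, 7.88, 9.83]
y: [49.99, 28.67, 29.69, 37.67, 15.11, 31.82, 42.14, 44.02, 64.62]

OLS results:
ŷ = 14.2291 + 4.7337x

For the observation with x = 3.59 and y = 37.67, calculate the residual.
Residual = 6.4469

The residual is the difference between the actual value and the predicted value:

Residual = y - ŷ

Step 1: Calculate predicted value
ŷ = 14.2291 + 4.7337 × 3.59
ŷ = 31.2231

Step 2: Calculate residual
Residual = 37.67 - 31.2231
Residual = 6.4469

Sign check: y > ŷ, so the point is above the line and the fit underestimates here.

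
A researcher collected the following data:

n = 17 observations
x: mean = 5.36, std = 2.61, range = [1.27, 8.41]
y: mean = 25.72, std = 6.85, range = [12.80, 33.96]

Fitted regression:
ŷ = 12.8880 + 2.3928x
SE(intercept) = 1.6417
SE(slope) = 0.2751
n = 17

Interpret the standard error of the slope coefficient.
SE(slope) = 0.2751 measures the uncertainty in the estimated slope. The coefficient is estimated precisely (SE/|β̂₁| = 11.5%).

SE(β̂₁) = s / √Sxx, where s is the residual standard deviation and Sxx = Σ(x − x̄)². It is the yardstick for how far β̂₁ = 2.3928 could plausibly be from the true slope.

Relative precision:
- SE / |β̂₁| = 0.2751 / 2.3928 = 11.5%
- Rule of thumb (under 20%: precise; 20% to under 50%: moderately precise; 50% or more: imprecise) → precise

Link to interval estimation: a confidence interval for β₁ is β̂₁ ± t* × 0.2751, so SE sets the half-width per unit of t*.

What drives SE(β̂₁): larger n (here n = 17) → smaller SE.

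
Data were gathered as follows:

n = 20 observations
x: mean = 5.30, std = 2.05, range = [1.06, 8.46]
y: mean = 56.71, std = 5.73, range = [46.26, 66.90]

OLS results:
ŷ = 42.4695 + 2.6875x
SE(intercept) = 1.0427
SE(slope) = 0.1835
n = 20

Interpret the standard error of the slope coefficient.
SE(slope) = 0.1835 measures the uncertainty in the estimated slope. The coefficient is estimated precisely (SE/|β̂₁| = 6.8%).

SE(β̂₁) = s / √Sxx, where s is the residual standard deviation and Sxx = Σ(x − x̄)². It is the yardstick for how far β̂₁ = 2.6875 could plausibly be from the true slope.

Relative precision:
- SE / |β̂₁| = 0.1835 / 2.6875 = 6.8%
- Rule of thumb (under 20%: precise; 20% to under 50%: moderately precise; 50% or more: imprecise) → precise

Rough 95% range (±2 SE): 2.6875 ± 0.3670 → (2.3205, 3.0545).

What drives SE(β̂₁): more residual scatter → larger SE; wider spread of x values → smaller SE.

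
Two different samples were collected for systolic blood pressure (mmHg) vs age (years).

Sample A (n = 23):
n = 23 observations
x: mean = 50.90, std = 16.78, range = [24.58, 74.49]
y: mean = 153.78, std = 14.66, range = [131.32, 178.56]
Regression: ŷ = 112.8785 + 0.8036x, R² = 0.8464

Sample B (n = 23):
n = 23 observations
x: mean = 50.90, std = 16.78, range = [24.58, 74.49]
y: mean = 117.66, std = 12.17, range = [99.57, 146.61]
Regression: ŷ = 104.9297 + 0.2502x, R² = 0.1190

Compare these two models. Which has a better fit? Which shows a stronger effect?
Model A has the better fit (R² = 0.8464 vs 0.1190). Model A shows the stronger effect (|β₁| = 0.8036 vs 0.2502).

Model Comparison:

Goodness of fit (R²):
- Model A: R² = 0.8464 → 84.64% of variance in blood pressure explained
- Model B: R² = 0.1190 → 11.90% of variance in blood pressure explained
- 0.8464 > 0.1190 → Model A has the better fit

Which has the larger per-year effect? (|β₁|)
- Model A: β₁ = 0.8036 → predicted blood pressure rises 0.8036 mmHg per additional year of age
- Model B: β₁ = 0.2502 → predicted blood pressure rises 0.2502 mmHg per additional year of age
- |0.8036| > |0.2502| → Model A shows the stronger marginal effect

Notes:
- A better fit (higher R²) doesn't necessarily mean a more important relationship.
- A steeper slope doesn't make a better model if the scatter around the line is large.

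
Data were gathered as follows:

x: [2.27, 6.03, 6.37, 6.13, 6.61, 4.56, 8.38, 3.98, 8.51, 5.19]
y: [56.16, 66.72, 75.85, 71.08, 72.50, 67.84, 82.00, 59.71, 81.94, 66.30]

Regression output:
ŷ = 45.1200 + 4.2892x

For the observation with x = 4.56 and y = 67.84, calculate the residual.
Residual = 3.1612

The residual is the difference between the actual value and the predicted value:

Residual = y - ŷ

Step 1: Calculate predicted value
ŷ = 45.1200 + 4.2892 × 4.56
ŷ = 64.6788

Step 2: Calculate residual
Residual = 67.84 - 64.6788
Residual = 3.1612

The residual is positive, so the observed y = 67.84 sits above the regression line (the line underestimates it by 3.1612).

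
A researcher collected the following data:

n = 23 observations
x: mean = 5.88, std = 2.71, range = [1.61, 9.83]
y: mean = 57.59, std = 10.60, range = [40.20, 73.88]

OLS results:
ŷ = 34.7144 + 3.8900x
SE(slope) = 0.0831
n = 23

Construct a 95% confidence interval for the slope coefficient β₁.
The 95% CI for β₁ is (3.7172, 4.0628)

Confidence interval for the slope:

The 95% CI for β₁ is: β̂₁ ± t*(α/2, n-2) × SE(β̂₁)

Step 1: Find critical t-value
- Confidence level = 0.95
- Degrees of freedom = n - 2 = 23 - 2 = 21
- t*(α/2, 21) = 2.0796

Step 2: Calculate margin of error
Margin = 2.0796 × 0.0831 = 0.1728

Step 3: Construct interval
CI = 3.8900 ± 0.1728
CI = (3.7172, 4.0628)

Interpretation: We are 95% confident that the true slope β₁ lies between 3.7172 and 4.0628.
The interval does not include 0, suggesting a significant linear relationship.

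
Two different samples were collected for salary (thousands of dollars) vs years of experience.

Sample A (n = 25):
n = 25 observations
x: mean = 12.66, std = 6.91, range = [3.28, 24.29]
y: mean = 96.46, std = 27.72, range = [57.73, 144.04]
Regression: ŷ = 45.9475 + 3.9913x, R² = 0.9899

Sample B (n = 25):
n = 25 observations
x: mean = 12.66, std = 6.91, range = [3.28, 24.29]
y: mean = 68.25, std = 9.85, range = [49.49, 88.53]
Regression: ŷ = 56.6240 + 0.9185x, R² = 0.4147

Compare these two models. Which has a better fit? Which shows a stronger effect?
Model A has the better fit (R² = 0.9899 vs 0.4147). Model A shows the stronger effect (|β₁| = 3.9913 vs 0.9185).

Model Comparison:

Which explains more variance? (R²)
- Model A: R² = 0.9899 → 98.99% of variance in salary explained
- Model B: R² = 0.4147 → 41.47% of variance in salary explained
- 0.9899 > 0.4147 → Model A has the better fit

Which has the larger per-year effect? (|β₁|)
- Model A: β₁ = 3.9913 → predicted salary rises 3.9913 thousand dollars per additional year of experience
- Model B: β₁ = 0.9185 → predicted salary rises 0.9185 thousand dollars per additional year of experience
- |3.9913| > |0.9185| → Model A shows the stronger marginal effect

Note: R² measures how tightly points cluster around the line; β₁ measures how steep the line is — they answer different questions.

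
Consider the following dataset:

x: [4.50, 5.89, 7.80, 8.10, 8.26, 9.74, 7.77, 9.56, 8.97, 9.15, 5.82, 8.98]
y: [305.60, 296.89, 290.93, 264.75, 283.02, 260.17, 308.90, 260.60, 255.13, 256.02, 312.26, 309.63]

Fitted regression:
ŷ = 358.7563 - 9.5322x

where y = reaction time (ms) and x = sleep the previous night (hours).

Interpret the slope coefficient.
An increase of one hour in sleep is associated with a 9.5322 ms decrease in predicted reaction time.

β₁ = -9.5322 is the change in predicted reaction time (ms) per additional hour of sleep.

Interpretation:
- Sleep up by 1 hour → predicted reaction time decreases by 9.5322 ms
- The effect is assumed constant over the observed range of x (linearity)

(β₀ = 358.7563 is the fitted value at x = 0 and is not part of the slope interpretation.)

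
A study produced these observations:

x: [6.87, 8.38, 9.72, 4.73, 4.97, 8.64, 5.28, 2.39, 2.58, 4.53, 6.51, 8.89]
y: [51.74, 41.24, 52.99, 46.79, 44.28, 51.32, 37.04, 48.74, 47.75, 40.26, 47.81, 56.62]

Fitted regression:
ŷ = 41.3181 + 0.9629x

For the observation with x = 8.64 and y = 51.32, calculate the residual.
Residual = 1.6824

The residual is the difference between the actual value and the predicted value:

Residual = y - ŷ

Step 1: Calculate predicted value
ŷ = 41.3181 + 0.9629 × 8.64
ŷ = 49.6376

Step 2: Calculate residual
Residual = 51.32 - 49.6376
Residual = 1.6824

The residual is positive, so the observed y = 51.32 sits above the regression line (the line underestimates it by 1.6824).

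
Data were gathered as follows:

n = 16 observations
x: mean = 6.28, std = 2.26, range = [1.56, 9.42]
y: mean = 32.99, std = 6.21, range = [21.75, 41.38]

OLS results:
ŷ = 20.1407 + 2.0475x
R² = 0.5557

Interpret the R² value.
About 55.57% of the variability in y is accounted for by the regression on x (R² = 0.5557) — a moderate linear fit.

The coefficient of determination R² is the fraction of the total variation in y that the fitted line accounts for.

Here R² = 0.5557:
- Explained: 55.57% of the variation in y
- Unexplained (residual): 100% − 55.57% = 44.43%
- Rule of thumb (below 0.3 weak; 0.3 to below 0.7 moderate; 0.7 and above strong) → moderate

Note: R² never decreases when predictors are added, so it should not be used alone to compare models of different size.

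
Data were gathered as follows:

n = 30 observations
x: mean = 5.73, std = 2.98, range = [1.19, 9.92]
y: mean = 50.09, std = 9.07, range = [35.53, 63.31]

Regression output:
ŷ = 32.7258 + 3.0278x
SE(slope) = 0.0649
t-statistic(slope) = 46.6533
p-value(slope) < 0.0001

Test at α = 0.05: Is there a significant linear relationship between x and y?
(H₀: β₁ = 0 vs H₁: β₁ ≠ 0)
p-value < 0.0001 < α = 0.05, so we reject H₀. The relationship is significant.

Hypothesis test for the slope coefficient:

H₀: β₁ = 0 (no linear relationship)
H₁: β₁ ≠ 0 (linear relationship exists)

Test statistic: t = β̂₁ / SE(β̂₁) = 3.0278 / 0.0649 = 46.6533

With df = 28, the two-sided p-value for |t| = 46.6533 is <0.0001.

Decision rule: reject H₀ if p-value < α.
p-value < 0.0001 < α = 0.05 → reject H₀.

At α = 0.05 the data do provide convincing evidence of a nonzero slope.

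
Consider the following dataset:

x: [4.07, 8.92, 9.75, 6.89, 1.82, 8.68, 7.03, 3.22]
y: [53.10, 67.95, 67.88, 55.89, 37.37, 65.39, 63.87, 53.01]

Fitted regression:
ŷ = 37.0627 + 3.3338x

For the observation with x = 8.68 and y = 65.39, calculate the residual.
Residual = -0.6101

The residual is the difference between the actual value and the predicted value:

Residual = y - ŷ

Step 1: Calculate predicted value
ŷ = 37.0627 + 3.3338 × 8.68
ŷ = 66.0001

Step 2: Calculate residual
Residual = 65.39 - 66.0001
Residual = -0.6101

Sign check: y < ŷ, so the point is below the line and the fit overestimates here.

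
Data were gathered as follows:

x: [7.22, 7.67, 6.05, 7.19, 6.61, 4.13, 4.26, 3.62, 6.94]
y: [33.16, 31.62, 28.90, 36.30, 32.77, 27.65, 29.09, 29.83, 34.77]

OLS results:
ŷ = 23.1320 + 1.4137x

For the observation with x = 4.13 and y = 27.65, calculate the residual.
Residual = -1.3206

The residual is the difference between the actual value and the predicted value:

Residual = y - ŷ

Step 1: Calculate predicted value
ŷ = 23.1320 + 1.4137 × 4.13
ŷ = 28.9706

Step 2: Calculate residual
Residual = 27.65 - 28.9706
Residual = -1.3206

Sign check: y < ŷ, so the point is below the line and the fit overestimates here.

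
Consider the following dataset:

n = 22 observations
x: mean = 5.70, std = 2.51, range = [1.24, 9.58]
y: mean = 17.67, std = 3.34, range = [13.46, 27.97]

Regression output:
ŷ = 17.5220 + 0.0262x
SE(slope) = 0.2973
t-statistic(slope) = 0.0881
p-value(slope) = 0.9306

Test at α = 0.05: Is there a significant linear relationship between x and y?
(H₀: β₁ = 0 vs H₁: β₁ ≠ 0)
Since p-value = 0.9306 ≥ α = 0.05, fail to reject H₀ — the slope is not significantly different from 0.

Hypothesis test for the slope coefficient:

H₀: β₁ = 0 (no linear relationship)
H₁: β₁ ≠ 0 (linear relationship exists)

Test statistic: t = β̂₁ / SE(β̂₁) = 0.0262 / 0.2973 = 0.0881

p = 0.9306: how often a slope estimate this far from 0 (in SE units) would arise by chance if β₁ were truly 0.

Decision rule: reject H₀ if p-value < α.
p-value = 0.9306 ≥ α = 0.05 → fail to reject H₀.

Conclusion: the linear association between x and y is not significant at the 5% level.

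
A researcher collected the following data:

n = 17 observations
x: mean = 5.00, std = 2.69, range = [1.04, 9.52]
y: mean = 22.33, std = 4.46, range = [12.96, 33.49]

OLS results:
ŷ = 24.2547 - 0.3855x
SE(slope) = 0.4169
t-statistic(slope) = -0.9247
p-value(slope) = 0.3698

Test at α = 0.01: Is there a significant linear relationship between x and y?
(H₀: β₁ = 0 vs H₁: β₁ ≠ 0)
p-value = 0.3698 ≥ α = 0.01, so we fail to reject H₀. The relationship is not significant.

Hypothesis test for the slope coefficient:

H₀: β₁ = 0 (no linear relationship)
H₁: β₁ ≠ 0 (linear relationship exists)

Test statistic: t = β̂₁ / SE(β̂₁) = -0.3855 / 0.4169 = -0.9247

The p-value (0.3698) is the probability, under H₀, of a t-statistic at least as extreme as |t| = 0.9247 (two-sided, df = n − 2 = 15).

Decision rule: reject H₀ if p-value < α.
p-value = 0.3698 ≥ α = 0.01 → fail to reject H₀.

Conclusion: the linear association between x and y is not significant at the 1% level.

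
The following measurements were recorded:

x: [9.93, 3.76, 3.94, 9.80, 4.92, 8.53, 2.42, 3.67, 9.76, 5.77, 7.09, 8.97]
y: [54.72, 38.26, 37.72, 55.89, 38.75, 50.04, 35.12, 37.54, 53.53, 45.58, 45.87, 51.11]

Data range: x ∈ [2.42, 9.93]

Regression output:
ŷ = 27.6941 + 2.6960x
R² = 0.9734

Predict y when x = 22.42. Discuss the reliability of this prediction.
ŷ = 88.1384, but this is extrapolation (above the data range [2.42, 9.93]) and may be unreliable.

Prediction calculation:
ŷ = 27.6941 + 2.6960 × 22.42
ŷ = 88.1384

Reliability:
- Data range: x ∈ [2.42, 9.93]
- Prediction point: x = 22.42 is 12.49 units above the observed range → this is EXTRAPOLATION, not interpolation

Why that matters here:
- R² describes fit only over the sampled x values; it says nothing about behaviour beyond them
- The linear relationship may not hold outside the observed range

A defensible statement: 'if the linear trend continued to x = 22.42, y would be about 88.1384' — the premise is untested.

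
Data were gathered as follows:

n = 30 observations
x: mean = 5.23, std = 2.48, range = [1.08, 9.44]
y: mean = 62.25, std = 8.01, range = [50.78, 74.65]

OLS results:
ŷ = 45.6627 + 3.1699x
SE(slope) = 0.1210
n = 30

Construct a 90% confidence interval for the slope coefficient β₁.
The 90% CI for β₁ is (2.9641, 3.3757)

Confidence interval for the slope:

The 90% CI for β₁ is: β̂₁ ± t*(α/2, n-2) × SE(β̂₁)

Step 1: Find critical t-value
- Confidence level = 0.9
- Degrees of freedom = n - 2 = 30 - 2 = 28
- t*(α/2, 28) = 1.7011

Step 2: Calculate margin of error
Margin = 1.7011 × 0.1210 = 0.2058

Step 3: Construct interval
CI = 3.1699 ± 0.2058
CI = (2.9641, 3.3757)

Interpretation: each one-unit increase in x is associated with a change in mean y of between 2.9641 and 3.3757, with 90% confidence.
Both endpoints are positive, so the data support a genuinely positive slope at this confidence level.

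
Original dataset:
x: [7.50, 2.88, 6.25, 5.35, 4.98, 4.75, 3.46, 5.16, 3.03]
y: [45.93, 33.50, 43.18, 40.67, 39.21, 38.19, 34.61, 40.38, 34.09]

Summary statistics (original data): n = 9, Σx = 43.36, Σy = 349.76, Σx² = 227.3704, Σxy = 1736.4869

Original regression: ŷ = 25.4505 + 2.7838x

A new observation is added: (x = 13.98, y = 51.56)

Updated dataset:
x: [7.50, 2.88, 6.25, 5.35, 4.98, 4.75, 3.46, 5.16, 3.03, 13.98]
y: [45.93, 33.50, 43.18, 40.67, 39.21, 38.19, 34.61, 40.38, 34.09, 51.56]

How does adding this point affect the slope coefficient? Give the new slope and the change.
The slope changes from 2.7838 to 1.6605 (change of -1.1233, or -40.4%).

The new point has HIGH LEVERAGE: x = 13.98 is far from the original mean x̄ = 43.36/9 ≈ 4.82 (original range [2.88, 7.50]).

Step 1: Update the sums with the new point (n goes from 9 to 10)
Σx  = 43.36 + 13.98 = 57.34
Σy  = 349.76 + 51.56 = 401.32
Σx² = 227.3704 + 13.98² = 227.3704 + 195.4404 = 422.8108
Σxy = 1736.4869 + 13.98×51.56 = 1736.4869 + 720.8088 = 2457.2957

Step 2: Recompute the slope with b₁ = (nΣxy − ΣxΣy) / (nΣx² − (Σx)²)
Numerator   = 10×2457.2957 − 57.34×401.32 = 24572.9570 − 23011.6888 = 1561.2682
Denominator = 10×422.8108 − 57.34² = 4228.1080 − 3287.8756 = 940.2324
b₁(new) = 1561.2682 / 940.2324 = 1.6605

(Same formula on the original sums: (9×1736.4869 − 43.36×349.76) / (9×227.3704 − 43.36²) = 462.7885 / 166.2440 = 2.7838, matching the given fit.)

Step 3: Change in slope
Δβ₁ = 1.6605 − 2.7838 = -1.1233
Relative change = -1.1233 / 2.7838 × 100% = -40.4%
→ the slope decreases when the point is added.

A high-leverage point only changes the slope if it is off the original line; here y = 51.56 is below the original trend, so the slope decreases.
In practice: check such a point for data-entry or measurement error; refit with and without it and report both if conclusions differ.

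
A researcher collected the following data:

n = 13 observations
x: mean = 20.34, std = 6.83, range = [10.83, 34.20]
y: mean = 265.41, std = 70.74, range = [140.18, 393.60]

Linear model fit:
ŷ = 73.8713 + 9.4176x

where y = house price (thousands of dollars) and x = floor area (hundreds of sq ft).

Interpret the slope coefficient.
An increase of one hundred sq ft in floor area is associated with a 9.4176 thousand dollars increase in predicted house price.

The slope β₁ = 9.4176 gives the rate at which the fitted house price changes with floor area.

Interpretation:
- Floor area up by 1 hundred sq ft → predicted house price increases by 9.4176 thousand dollars
- The effect is assumed constant over the observed range of x (linearity)
- The slope describes association in these data, not necessarily a causal effect

(β₀ = 73.8713 is the fitted value at x = 0 and is not part of the slope interpretation.)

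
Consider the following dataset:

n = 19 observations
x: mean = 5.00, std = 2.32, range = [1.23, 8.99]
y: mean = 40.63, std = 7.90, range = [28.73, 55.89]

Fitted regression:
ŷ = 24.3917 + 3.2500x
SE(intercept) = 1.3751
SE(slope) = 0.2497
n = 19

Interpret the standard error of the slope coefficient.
SE(slope) = 0.2497 measures the uncertainty in the estimated slope. The coefficient is estimated precisely (SE/|β̂₁| = 7.7%).

SE(β̂₁) = 0.2497 says: if we drew many samples of n = 19 from the same population and refit each time, the fitted slopes would scatter with a standard deviation of roughly 0.2497 around the true β₁.

Relative precision:
- SE / |β̂₁| = 0.2497 / 3.2500 = 7.7%
- Rule of thumb (under 20%: precise; 20% to under 50%: moderately precise; 50% or more: imprecise) → precise

Link to interval estimation: a confidence interval for β₁ is β̂₁ ± t* × 0.2497, so SE sets the half-width per unit of t*.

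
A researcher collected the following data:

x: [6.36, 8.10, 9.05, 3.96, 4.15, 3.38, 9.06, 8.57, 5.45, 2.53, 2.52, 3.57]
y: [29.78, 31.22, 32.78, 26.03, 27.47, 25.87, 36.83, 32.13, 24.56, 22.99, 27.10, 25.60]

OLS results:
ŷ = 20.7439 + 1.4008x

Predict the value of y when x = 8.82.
ŷ = 33.0990

x = 8.82 lies inside the observed range [2.52, 9.06], so the fitted equation applies directly:

ŷ = 20.7439 + 1.4008 × 8.82
ŷ = 20.7439 + 12.3551
ŷ = 33.0990

This is the fitted mean response at that x — an individual observation would come with a wider prediction interval.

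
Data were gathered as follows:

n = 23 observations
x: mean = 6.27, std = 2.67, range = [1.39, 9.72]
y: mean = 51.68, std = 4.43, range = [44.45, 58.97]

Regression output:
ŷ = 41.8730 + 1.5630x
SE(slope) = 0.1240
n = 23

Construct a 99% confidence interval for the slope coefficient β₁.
The 99% CI for β₁ is (1.2119, 1.9141)

Confidence interval for the slope:

The 99% CI for β₁ is: β̂₁ ± t*(α/2, n-2) × SE(β̂₁)

Step 1: Find critical t-value
- Confidence level = 0.99
- Degrees of freedom = n - 2 = 23 - 2 = 21
- t*(α/2, 21) = 2.8314

Step 2: Calculate margin of error
Margin = 2.8314 × 0.1240 = 0.3511

Step 3: Construct interval
CI = 1.5630 ± 0.3511
CI = (1.2119, 1.9141)

Interpretation: We are 99% confident that the true slope β₁ lies between 1.2119 and 1.9141.
The interval does not include 0, suggesting a significant linear relationship.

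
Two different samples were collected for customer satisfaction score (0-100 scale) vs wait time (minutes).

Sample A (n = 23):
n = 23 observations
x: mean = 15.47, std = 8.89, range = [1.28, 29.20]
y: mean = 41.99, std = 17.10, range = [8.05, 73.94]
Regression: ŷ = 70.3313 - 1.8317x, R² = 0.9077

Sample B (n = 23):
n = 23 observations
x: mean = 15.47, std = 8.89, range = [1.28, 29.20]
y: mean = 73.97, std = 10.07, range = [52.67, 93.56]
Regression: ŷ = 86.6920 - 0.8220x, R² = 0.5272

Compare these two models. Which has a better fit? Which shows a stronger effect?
Model A has the better fit (R² = 0.9077 vs 0.5272). Model A shows the stronger effect (|β₁| = 1.8317 vs 0.8220).

Model Comparison:

Fit — compare R²:
- Model A: R² = 0.9077 → 90.77% of variance in satisfaction score explained
- Model B: R² = 0.5272 → 52.72% of variance in satisfaction score explained
- 0.9077 > 0.5272 → Model A has the better fit

Strength of effect — compare |β₁|:
- Model A: β₁ = -1.8317 → predicted satisfaction score falls 1.8317 points per additional minute of wait time
- Model B: β₁ = -0.8220 → predicted satisfaction score falls 0.8220 points per additional minute of wait time
- |-1.8317| > |-0.8220| → Model A shows the stronger marginal effect

Notes:
- The two samples could reflect different populations, time periods, or measurement quality.
- R² measures how tightly points cluster around the line; β₁ measures how steep the line is — they answer different questions.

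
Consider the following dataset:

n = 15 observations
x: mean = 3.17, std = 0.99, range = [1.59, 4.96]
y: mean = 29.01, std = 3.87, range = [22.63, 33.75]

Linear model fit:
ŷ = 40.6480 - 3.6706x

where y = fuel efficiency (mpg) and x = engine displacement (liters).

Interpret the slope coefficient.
An increase of one liter in engine displacement is associated with a 3.6706 mpg decrease in predicted fuel efficiency.

The slope β₁ = -3.6706 gives the rate at which the fitted fuel efficiency changes with engine displacement.

Interpretation:
- Engine displacement up by 1 liter → predicted fuel efficiency decreases by 3.6706 mpg
- The effect is assumed constant over the observed range of x (linearity)

The intercept β₀ = 40.6480 is the predicted fuel efficiency when engine displacement = 0; since the smallest observed x is 1.59, this is an extrapolation and mainly anchors the line.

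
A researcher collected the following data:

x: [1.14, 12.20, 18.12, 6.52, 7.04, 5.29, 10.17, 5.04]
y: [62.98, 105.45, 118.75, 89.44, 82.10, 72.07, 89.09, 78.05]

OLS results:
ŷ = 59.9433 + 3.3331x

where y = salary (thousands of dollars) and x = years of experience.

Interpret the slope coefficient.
On average, salary is about 3.3331 thousand dollars higher for every extra year of experience.

The slope coefficient β₁ = 3.3331 represents the marginal effect of experience on salary.

Interpretation:
- Experience up by 1 year → predicted salary increases by 3.3331 thousand dollars
- This is a linear approximation: the same per-unit change is assumed across the whole observed x range
- The sign (+) gives the direction; the magnitude 3.3331 gives the size of the effect per year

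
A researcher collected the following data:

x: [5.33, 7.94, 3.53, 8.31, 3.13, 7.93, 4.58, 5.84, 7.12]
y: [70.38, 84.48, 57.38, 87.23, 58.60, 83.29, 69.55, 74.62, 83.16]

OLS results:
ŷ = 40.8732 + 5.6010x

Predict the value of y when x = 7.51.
ŷ = 82.9367

x = 7.51 lies inside the observed range [3.13, 8.31], so the fitted equation applies directly:

ŷ = 40.8732 + 5.6010 × 7.51
ŷ = 40.8732 + 42.0635
ŷ = 82.9367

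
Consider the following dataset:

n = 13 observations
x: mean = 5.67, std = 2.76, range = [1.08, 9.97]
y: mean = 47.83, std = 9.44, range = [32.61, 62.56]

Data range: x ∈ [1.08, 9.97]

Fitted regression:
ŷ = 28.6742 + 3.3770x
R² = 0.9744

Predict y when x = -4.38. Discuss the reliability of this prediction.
The equation gives ŷ = 13.8829; however x = -4.38 is 5.46 units below the observed range, so this extrapolated value should not be trusted.

Prediction calculation:
ŷ = 28.6742 + 3.3770 × (-4.38)
ŷ = 13.8829

Reliability:
- Data range: x ∈ [1.08, 9.97]
- Prediction point: x = -4.38 is 5.46 units below the observed range → this is EXTRAPOLATION, not interpolation

Why that matters here:
- Real relationships often flatten, saturate, or turn nonlinear at extremes
- There are no observations near this x to validate the fitted line there

Report the number if required, but flag clearly that it is an extrapolation.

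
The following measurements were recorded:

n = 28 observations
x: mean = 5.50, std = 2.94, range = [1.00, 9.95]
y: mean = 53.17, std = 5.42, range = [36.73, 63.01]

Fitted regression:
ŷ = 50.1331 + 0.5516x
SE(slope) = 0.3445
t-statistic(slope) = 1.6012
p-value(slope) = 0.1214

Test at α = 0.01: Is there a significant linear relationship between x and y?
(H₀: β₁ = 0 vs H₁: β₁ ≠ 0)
p-value = 0.1214 ≥ α = 0.01, so we fail to reject H₀. The relationship is not significant.

Hypothesis test for the slope coefficient:

H₀: β₁ = 0 (no linear relationship)
H₁: β₁ ≠ 0 (linear relationship exists)

Test statistic: t = β̂₁ / SE(β̂₁) = 0.5516 / 0.3445 = 1.6012

The p-value (0.1214) is the probability, under H₀, of a t-statistic at least as extreme as |t| = 1.6012 (two-sided, df = n − 2 = 26).

Decision rule: reject H₀ if p-value < α.
p-value = 0.1214 ≥ α = 0.01 → fail to reject H₀.

There is not sufficient evidence at the 1% significance level to conclude that a linear relationship exists between x and y.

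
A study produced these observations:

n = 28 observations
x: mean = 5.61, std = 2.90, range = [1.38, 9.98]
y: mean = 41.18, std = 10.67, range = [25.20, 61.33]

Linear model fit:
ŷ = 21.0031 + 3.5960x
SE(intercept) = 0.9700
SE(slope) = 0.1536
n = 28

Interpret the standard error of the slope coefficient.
SE(β̂₁) = 0.1536 is the estimated standard deviation of the slope estimate across repeated samples; relative to β̂₁ = 3.5960 that is 4.3%, a precise estimate.

SE(β̂₁) = 0.1536 says: if we drew many samples of n = 28 from the same population and refit each time, the fitted slopes would scatter with a standard deviation of roughly 0.1536 around the true β₁.

Relative precision:
- SE / |β̂₁| = 0.1536 / 3.5960 = 4.3%
- Rule of thumb (under 20%: precise; 20% to under 50%: moderately precise; 50% or more: imprecise) → precise

Link to the t-test: t = β̂₁ / SE(β̂₁) = 3.5960 / 0.1536 = 23.4115, the statistic for H₀: β₁ = 0.

What drives SE(β̂₁): wider spread of x values → smaller SE; more residual scatter → larger SE; larger n (here n = 28) → smaller SE.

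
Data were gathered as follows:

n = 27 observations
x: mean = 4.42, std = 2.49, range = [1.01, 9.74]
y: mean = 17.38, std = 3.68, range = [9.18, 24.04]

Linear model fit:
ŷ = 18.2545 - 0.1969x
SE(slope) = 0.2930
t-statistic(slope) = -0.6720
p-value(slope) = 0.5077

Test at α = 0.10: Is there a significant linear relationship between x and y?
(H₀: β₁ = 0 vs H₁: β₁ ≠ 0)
p-value = 0.5077 ≥ α = 0.10, so we fail to reject H₀. The relationship is not significant.

Hypothesis test for the slope coefficient:

H₀: β₁ = 0 (no linear relationship)
H₁: β₁ ≠ 0 (linear relationship exists)

Test statistic: t = β̂₁ / SE(β̂₁) = -0.1969 / 0.2930 = -0.6720

With df = 25, the two-sided p-value for |t| = 0.6720 is 0.5077.

Decision rule: reject H₀ if p-value < α.
p-value = 0.5077 ≥ α = 0.10 → fail to reject H₀.

Conclusion: the linear association between x and y is not significant at the 10% level.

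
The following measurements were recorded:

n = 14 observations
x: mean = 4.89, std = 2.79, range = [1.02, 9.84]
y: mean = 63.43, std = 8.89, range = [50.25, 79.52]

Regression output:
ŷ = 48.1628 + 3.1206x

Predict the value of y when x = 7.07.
ŷ = 70.2254

To predict y for x = 7.07, substitute into the regression equation:

ŷ = 48.1628 + 3.1206 × 7.07
ŷ = 48.1628 + 22.0626
ŷ = 70.2254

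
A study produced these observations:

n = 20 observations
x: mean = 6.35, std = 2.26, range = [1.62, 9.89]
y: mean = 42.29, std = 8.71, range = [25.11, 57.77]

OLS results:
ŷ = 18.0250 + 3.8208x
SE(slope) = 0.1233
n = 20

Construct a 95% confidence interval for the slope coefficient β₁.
The 95% CI for β₁ is (3.5618, 4.0798)

Confidence interval for the slope:

The 95% CI for β₁ is: β̂₁ ± t*(α/2, n-2) × SE(β̂₁)

Step 1: Find critical t-value
- Confidence level = 0.95
- Degrees of freedom = n - 2 = 20 - 2 = 18
- t*(α/2, 18) = 2.1009

Step 2: Calculate margin of error
Margin = 2.1009 × 0.1233 = 0.2590

Step 3: Construct interval
CI = 3.8208 ± 0.2590
CI = (3.5618, 4.0798)

Interpretation: intervals built this way capture the true β₁ in 95% of repeated samples; here the plausible range for the per-unit effect of x on y is 3.5618 to 4.0798.
Since 0 is outside the interval, a two-sided test at α = 0.05 would reject H₀: β₁ = 0.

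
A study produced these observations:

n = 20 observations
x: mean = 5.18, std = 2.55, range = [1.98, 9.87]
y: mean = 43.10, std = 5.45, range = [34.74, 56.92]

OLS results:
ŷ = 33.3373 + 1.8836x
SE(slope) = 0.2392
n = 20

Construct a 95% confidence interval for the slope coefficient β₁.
The 95% CI for β₁ is (1.3811, 2.3861)

Confidence interval for the slope:

The 95% CI for β₁ is: β̂₁ ± t*(α/2, n-2) × SE(β̂₁)

Step 1: Find critical t-value
- Confidence level = 0.95
- Degrees of freedom = n - 2 = 20 - 2 = 18
- t*(α/2, 18) = 2.1009

Step 2: Calculate margin of error
Margin = 2.1009 × 0.2392 = 0.5025

Step 3: Construct interval
CI = 1.8836 ± 0.5025
CI = (1.3811, 2.3861)

Interpretation: We are 95% confident that the true slope β₁ lies between 1.3811 and 2.3861.
Since 0 is outside the interval, a two-sided test at α = 0.05 would reject H₀: β₁ = 0.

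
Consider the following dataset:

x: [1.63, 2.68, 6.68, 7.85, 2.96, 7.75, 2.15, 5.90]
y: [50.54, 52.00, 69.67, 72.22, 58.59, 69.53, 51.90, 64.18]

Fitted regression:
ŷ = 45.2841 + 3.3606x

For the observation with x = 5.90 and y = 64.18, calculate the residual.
Residual = -0.9316

The residual is the difference between the actual value and the predicted value:

Residual = y - ŷ

Step 1: Calculate predicted value
ŷ = 45.2841 + 3.3606 × 5.90
ŷ = 65.1116

Step 2: Calculate residual
Residual = 64.18 - 65.1116
Residual = -0.9316

The residual is negative, so the observed y = 64.18 sits below the regression line (the line overestimates it by 0.9316).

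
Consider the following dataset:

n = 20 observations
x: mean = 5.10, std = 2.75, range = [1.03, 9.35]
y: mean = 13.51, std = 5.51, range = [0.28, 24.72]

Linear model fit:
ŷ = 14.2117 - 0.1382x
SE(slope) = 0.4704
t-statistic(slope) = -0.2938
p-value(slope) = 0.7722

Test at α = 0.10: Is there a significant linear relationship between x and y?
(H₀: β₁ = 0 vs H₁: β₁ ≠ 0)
Fail to reject H₀: p-value = 0.7722 ≥ α = 0.10. The linear relationship is not significant at the 10% level.

Hypothesis test for the slope coefficient:

H₀: β₁ = 0 (no linear relationship)
H₁: β₁ ≠ 0 (linear relationship exists)

Test statistic: t = β̂₁ / SE(β̂₁) = -0.1382 / 0.4704 = -0.2938

The p-value (0.7722) is the probability, under H₀, of a t-statistic at least as extreme as |t| = 0.2938 (two-sided, df = n − 2 = 18).

Decision rule: reject H₀ if p-value < α.
p-value = 0.7722 ≥ α = 0.10 → fail to reject H₀.

Conclusion: the linear association between x and y is not significant at the 10% level.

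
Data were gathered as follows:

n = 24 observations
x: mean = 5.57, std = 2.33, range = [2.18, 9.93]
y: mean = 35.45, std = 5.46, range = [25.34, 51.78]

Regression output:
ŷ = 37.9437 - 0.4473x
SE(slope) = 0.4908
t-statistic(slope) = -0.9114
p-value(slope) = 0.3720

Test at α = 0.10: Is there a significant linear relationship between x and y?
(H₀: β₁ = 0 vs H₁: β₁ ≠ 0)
Since p-value = 0.3720 ≥ α = 0.10, fail to reject H₀ — the slope is not significantly different from 0.

Hypothesis test for the slope coefficient:

H₀: β₁ = 0 (no linear relationship)
H₁: β₁ ≠ 0 (linear relationship exists)

Test statistic: t = β̂₁ / SE(β̂₁) = -0.4473 / 0.4908 = -0.9114

The p-value (0.3720) is the probability, under H₀, of a t-statistic at least as extreme as |t| = 0.9114 (two-sided, df = n − 2 = 22).

Decision rule: reject H₀ if p-value < α.
p-value = 0.3720 ≥ α = 0.10 → fail to reject H₀.

At α = 0.10 the data do not provide convincing evidence of a nonzero slope.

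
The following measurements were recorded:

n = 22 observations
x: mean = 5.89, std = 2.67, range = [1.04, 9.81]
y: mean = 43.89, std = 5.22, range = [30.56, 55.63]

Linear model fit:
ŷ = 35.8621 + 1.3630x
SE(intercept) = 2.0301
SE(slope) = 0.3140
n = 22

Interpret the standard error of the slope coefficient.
SE(slope) = 0.3140 measures the uncertainty in the estimated slope. The coefficient is estimated with moderate precision (SE/|β̂₁| = 23.0%).

What SE measures:
- The standard error quantifies the sampling variability of the coefficient estimate
- It is the estimated standard deviation of β̂₁ across hypothetical repeated samples of the same size
- Smaller SE → more precise estimate

Relative precision:
- SE / |β̂₁| = 0.3140 / 1.3630 = 23.0%
- Rule of thumb (under 20%: precise; 20% to under 50%: moderately precise; 50% or more: imprecise) → moderately precise

Link to interval estimation: a confidence interval for β₁ is β̂₁ ± t* × 0.3140, so SE sets the half-width per unit of t*.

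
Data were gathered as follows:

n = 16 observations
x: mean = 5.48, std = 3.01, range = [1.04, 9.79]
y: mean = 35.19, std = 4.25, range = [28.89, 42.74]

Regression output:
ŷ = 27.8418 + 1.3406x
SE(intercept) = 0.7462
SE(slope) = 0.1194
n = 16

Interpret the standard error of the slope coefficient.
SE(β̂₁) = 0.1194 is the estimated standard deviation of the slope estimate across repeated samples; relative to β̂₁ = 1.3406 that is 8.9%, a precise estimate.

SE(β̂₁) = 0.1194 says: if we drew many samples of n = 16 from the same population and refit each time, the fitted slopes would scatter with a standard deviation of roughly 0.1194 around the true β₁.

Relative precision:
- SE / |β̂₁| = 0.1194 / 1.3406 = 8.9%
- Rule of thumb (under 20%: precise; 20% to under 50%: moderately precise; 50% or more: imprecise) → precise

Rough 95% range (±2 SE): 1.3406 ± 0.2388 → (1.1018, 1.5794).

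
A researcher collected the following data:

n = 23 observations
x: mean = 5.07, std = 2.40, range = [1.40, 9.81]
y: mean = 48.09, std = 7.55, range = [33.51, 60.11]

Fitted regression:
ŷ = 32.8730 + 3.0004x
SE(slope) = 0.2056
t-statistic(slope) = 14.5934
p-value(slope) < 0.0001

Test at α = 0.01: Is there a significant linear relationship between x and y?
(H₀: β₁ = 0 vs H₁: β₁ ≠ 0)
Since p-value < 0.0001 < α = 0.01, reject H₀ — the slope is significantly different from 0.

Hypothesis test for the slope coefficient:

H₀: β₁ = 0 (no linear relationship)
H₁: β₁ ≠ 0 (linear relationship exists)

Test statistic: t = β̂₁ / SE(β̂₁) = 3.0004 / 0.2056 = 14.5934

p < 0.0001: how often a slope estimate this far from 0 (in SE units) would arise by chance if β₁ were truly 0.

Decision rule: reject H₀ if p-value < α.
p-value < 0.0001 < α = 0.01 → reject H₀.

There is sufficient evidence at the 1% significance level to conclude that a linear relationship exists between x and y.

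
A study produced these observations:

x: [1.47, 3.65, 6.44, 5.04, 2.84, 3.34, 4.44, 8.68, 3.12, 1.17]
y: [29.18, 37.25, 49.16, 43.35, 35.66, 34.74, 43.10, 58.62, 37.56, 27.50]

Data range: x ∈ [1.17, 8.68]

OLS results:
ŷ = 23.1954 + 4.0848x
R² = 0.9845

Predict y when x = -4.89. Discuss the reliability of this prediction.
ŷ = 3.2207, but this is extrapolation (below the data range [1.17, 8.68]) and may be unreliable.

Prediction calculation:
ŷ = 23.1954 + 4.0848 × (-4.89)
ŷ = 3.2207

Reliability:
- Data range: x ∈ [1.17, 8.68]
- Prediction point: x = -4.89 is 6.06 units below the observed range → this is EXTRAPOLATION, not interpolation

Why that matters here:
- The standard error of prediction grows with (x − x̄)², and x = -4.89 is far from x̄ = 4.02
- The linear relationship may not hold outside the observed range
- Real relationships often flatten, saturate, or turn nonlinear at extremes

The R² = 0.9845 only validates the fit within [1.17, 8.68]; treat ŷ = 3.2207 with caution.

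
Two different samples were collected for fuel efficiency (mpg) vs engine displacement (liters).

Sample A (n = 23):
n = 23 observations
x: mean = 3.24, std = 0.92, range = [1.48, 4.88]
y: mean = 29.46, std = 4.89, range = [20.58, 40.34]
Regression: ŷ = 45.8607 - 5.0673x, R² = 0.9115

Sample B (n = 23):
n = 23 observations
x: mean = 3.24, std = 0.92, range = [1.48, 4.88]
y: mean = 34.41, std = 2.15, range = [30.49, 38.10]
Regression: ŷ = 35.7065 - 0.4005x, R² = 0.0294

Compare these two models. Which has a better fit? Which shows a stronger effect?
Model A has the better fit (R² = 0.9115 vs 0.0294). Model A shows the stronger effect (|β₁| = 5.0673 vs 0.4005).

Model Comparison:

Goodness of fit (R²):
- Model A: R² = 0.9115 → 91.15% of variance in fuel efficiency explained
- Model B: R² = 0.0294 → 2.94% of variance in fuel efficiency explained
- 0.9115 > 0.0294 → Model A has the better fit

Strength of effect — compare |β₁|:
- Model A: β₁ = -5.0673 → predicted fuel efficiency falls 5.0673 mpg per additional liter of engine displacement
- Model B: β₁ = -0.4005 → predicted fuel efficiency falls 0.4005 mpg per additional liter of engine displacement
- |-5.0673| > |-0.4005| → Model A shows the stronger marginal effect

Note: A steeper slope doesn't make a better model if the scatter around the line is large.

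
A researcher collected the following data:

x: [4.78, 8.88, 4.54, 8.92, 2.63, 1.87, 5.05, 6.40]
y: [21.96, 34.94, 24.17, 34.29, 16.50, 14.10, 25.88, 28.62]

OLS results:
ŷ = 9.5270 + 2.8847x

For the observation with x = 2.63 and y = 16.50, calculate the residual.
Residual = -0.6138

The residual is the difference between the actual value and the predicted value:

Residual = y - ŷ

Step 1: Calculate predicted value
ŷ = 9.5270 + 2.8847 × 2.63
ŷ = 17.1138

Step 2: Calculate residual
Residual = 16.50 - 17.1138
Residual = -0.6138

Interpretation: the model overestimates the actual value by 0.6138 at this point (negative residual → observation lies below the fitted line).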